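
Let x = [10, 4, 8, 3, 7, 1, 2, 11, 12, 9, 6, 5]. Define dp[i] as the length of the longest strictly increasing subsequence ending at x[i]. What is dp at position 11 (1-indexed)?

dp[i] = 1 + max{dp[j] : j<i, x[j]<x[i]} (or 1 if no such j):
i:      1  2  3  4  5  6  7  8  9 10 11 12
x[i]:  10  4  8  3  7  1  2 11 12  9  6  5
dp:     1  1  2  1  2  1  2  3  4  3  3  3
At index 11 the value is 3.

3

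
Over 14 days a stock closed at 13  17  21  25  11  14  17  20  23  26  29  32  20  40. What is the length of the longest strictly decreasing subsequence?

Negate each value so 'decreasing' becomes 'increasing', then run patience tails on the negated sequence:
-13 → extends → [-13]
-17 → replaces -13 → [-17]
-21 → replaces -17 → [-21]
-25 → replaces -21 → [-25]
-11 → extends → [-25, -11]
-14 → replaces -11 → [-25, -14]
-17 → replaces -14 → [-25, -17]
-20 → replaces -17 → [-25, -20]
-23 → replaces -20 → [-25, -23]
-26 → replaces -25 → [-26, -23]
-29 → replaces -26 → [-29, -23]
-32 → replaces -29 → [-32, -23]
-20 → extends → [-32, -23, -20]
-40 → replaces -32 → [-40, -23, -20]
Three tails, so the longest strictly decreasing subsequence of the original has length 3.

3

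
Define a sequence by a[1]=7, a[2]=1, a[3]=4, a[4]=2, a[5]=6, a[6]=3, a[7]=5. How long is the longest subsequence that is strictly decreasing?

Let dp[i] be the longest strictly decreasing subsequence ending at i:
i:     1 2 3 4 5 6 7
a[i]:  7 1 4 2 6 3 5
dp:    1 2 2 3 2 3 3
Maximum is 3.

3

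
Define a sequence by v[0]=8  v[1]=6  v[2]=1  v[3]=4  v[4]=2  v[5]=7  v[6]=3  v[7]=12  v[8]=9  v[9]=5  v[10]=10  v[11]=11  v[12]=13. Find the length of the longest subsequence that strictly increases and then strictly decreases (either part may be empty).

7

inc[i] = longest strictly increasing subsequence ending at i; dec[i] = longest strictly decreasing subsequence starting at i:
i:      0  1  2  3  4  5  6  7  8  9 10 11 12
v[i]:   8  6  1  4  2  7  3 12  9  5 10 11 13
inc:    1  1  1  2  2  3  3  4  4  4  5  6  7
dec:    4  3  1  2  1  2  1  3  2  1  1  1  1
Best peak at i=12 (value 13): inc=7, dec=1, length 7+1−1 = 7.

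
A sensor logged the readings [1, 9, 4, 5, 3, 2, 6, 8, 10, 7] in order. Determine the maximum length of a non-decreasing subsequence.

Track the smallest tail for each achievable length (allowing ties):
1 → extends → [1]
9 → extends → [1, 9]
4 → replaces 9 → [1, 4]
5 → extends → [1, 4, 5]
3 → replaces 4 → [1, 3, 5]
2 → replaces 3 → [1, 2, 5]
6 → extends → [1, 2, 5, 6]
8 → extends → [1, 2, 5, 6, 8]
10 → extends → [1, 2, 5, 6, 8, 10]
7 → replaces 8 → [1, 2, 5, 6, 7, 10]
Six tails, so the longest non-decreasing subsequence has length 6 (e.g. 1, 4, 5, 6, 8, 10).

6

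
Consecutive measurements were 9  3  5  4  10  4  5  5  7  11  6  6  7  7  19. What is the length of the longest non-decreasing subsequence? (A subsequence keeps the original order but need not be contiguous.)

10

Track the smallest tail for each achievable length (allowing ties):
9 → extends → [9]
3 → replaces 9 → [3]
5 → extends → [3, 5]
4 → replaces 5 → [3, 4]
10 → extends → [3, 4, 10]
4 → replaces 10 → [3, 4, 4]
5 → extends → [3, 4, 4, 5]
5 → extends → [3, 4, 4, 5, 5]
7 → extends → [3, 4, 4, 5, 5, 7]
11 → extends → [3, 4, 4, 5, 5, 7, 11]
6 → replaces 7 → [3, 4, 4, 5, 5, 6, 11]
6 → replaces 11 → [3, 4, 4, 5, 5, 6, 6]
7 → extends → [3, 4, 4, 5, 5, 6, 6, 7]
7 → extends → [3, 4, 4, 5, 5, 6, 6, 7, 7]
19 → extends → [3, 4, 4, 5, 5, 6, 6, 7, 7, 19]
Ten tails, so the longest non-decreasing subsequence has length 10 (e.g. 3, 4, 4, 5, 5, 6, 6, 7, 7, 19).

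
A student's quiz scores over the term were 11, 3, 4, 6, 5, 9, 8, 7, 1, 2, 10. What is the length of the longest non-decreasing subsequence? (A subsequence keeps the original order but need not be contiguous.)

5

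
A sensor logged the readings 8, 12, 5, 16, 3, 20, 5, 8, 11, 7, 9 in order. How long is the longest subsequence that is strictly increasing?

4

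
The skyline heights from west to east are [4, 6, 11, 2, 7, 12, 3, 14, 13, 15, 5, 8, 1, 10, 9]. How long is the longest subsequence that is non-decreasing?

6

Let dp[i] be the length of the longest such subsequence ending at index i:
i:      1  2  3  4  5  6  7  8  9 10 11 12 13 14 15
a[i]:   4  6 11  2  7 12  3 14 13 15  5  8  1 10  9
dp:     1  2  3  1  3  4  2  5  5  6  3  4  1  5  5
Maximum dp value is 6.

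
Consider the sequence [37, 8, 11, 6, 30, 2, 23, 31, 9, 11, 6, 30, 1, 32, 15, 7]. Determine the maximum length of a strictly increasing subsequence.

5

Track the smallest tail for each achievable length (strict):
37 → extends → [37]
8 → replaces 37 → [8]
11 → extends → [8, 11]
6 → replaces 8 → [6, 11]
30 → extends → [6, 11, 30]
2 → replaces 6 → [2, 11, 30]
23 → replaces 30 → [2, 11, 23]
31 → extends → [2, 11, 23, 31]
9 → replaces 11 → [2, 9, 23, 31]
11 → replaces 23 → [2, 9, 11, 31]
6 → replaces 9 → [2, 6, 11, 31]
30 → replaces 31 → [2, 6, 11, 30]
1 → replaces 2 → [1, 6, 11, 30]
32 → extends → [1, 6, 11, 30, 32]
15 → replaces 30 → [1, 6, 11, 15, 32]
7 → replaces 11 → [1, 6, 7, 15, 32]
Five tails, so the longest strictly increasing subsequence has length 5 (e.g. 8, 11, 30, 31, 32).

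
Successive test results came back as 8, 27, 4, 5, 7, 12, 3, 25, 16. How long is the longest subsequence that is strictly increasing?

Let dp[i] be the length of the longest such subsequence ending at index i:
i:      1  2  3  4  5  6  7  8  9
a[i]:   8 27  4  5  7 12  3 25 16
dp:     1  2  1  2  3  4  1  5  5
Maximum dp value is 5.

5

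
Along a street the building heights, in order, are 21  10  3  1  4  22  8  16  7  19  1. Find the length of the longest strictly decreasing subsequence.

5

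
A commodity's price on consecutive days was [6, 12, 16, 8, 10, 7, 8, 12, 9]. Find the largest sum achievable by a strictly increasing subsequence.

Let S[i] be the best sum of a strictly increasing subsequence ending at i:
i:      1  2  3  4  5  6  7  8  9
a[i]:   6 12 16  8 10  7  8 12  9
S:      6 18 34 14 24 13 21 36 30
Maximum is 36 (e.g. 6 + 8 + 10 + 12).

36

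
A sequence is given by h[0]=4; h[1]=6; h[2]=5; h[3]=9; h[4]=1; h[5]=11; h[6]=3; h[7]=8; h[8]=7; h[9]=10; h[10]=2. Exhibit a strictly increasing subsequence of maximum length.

Patience tails give the LIS length; then backtrack through the dp parents:
4 → extends → [4]
6 → extends → [4, 6]
5 → replaces 6 → [4, 5]
9 → extends → [4, 5, 9]
1 → replaces 4 → [1, 5, 9]
11 → extends → [1, 5, 9, 11]
3 → replaces 5 → [1, 3, 9, 11]
8 → replaces 9 → [1, 3, 8, 11]
7 → replaces 8 → [1, 3, 7, 11]
10 → replaces 11 → [1, 3, 7, 10]
2 → replaces 3 → [1, 2, 7, 10]
Length 4; one witness is 4, 6, 9, 11.

4, 6, 9, 11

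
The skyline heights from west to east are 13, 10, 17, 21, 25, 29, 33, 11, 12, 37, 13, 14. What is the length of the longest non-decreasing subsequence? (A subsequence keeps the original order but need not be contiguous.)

7

Track the smallest tail for each achievable length (allowing ties):
13 → extends → [13]
10 → replaces 13 → [10]
17 → extends → [10, 17]
21 → extends → [10, 17, 21]
25 → extends → [10, 17, 21, 25]
29 → extends → [10, 17, 21, 25, 29]
33 → extends → [10, 17, 21, 25, 29, 33]
11 → replaces 17 → [10, 11, 21, 25, 29, 33]
12 → replaces 21 → [10, 11, 12, 25, 29, 33]
37 → extends → [10, 11, 12, 25, 29, 33, 37]
13 → replaces 25 → [10, 11, 12, 13, 29, 33, 37]
14 → replaces 29 → [10, 11, 12, 13, 14, 33, 37]
Seven tails, so the longest non-decreasing subsequence has length 7 (e.g. 13, 17, 21, 25, 29, 33, 37).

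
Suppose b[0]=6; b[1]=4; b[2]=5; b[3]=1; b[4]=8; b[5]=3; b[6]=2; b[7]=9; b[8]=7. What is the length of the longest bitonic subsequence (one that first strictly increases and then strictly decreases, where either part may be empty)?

5

inc[i] = longest strictly increasing subsequence ending at i; dec[i] = longest strictly decreasing subsequence starting at i:
i:     0 1 2 3 4 5 6 7 8
b[i]:  6 4 5 1 8 3 2 9 7
inc:   1 1 2 1 3 2 2 4 3
dec:   4 3 3 1 3 2 1 2 1
Best peak at i=4 (value 8): inc=3, dec=3, length 3+3−1 = 5.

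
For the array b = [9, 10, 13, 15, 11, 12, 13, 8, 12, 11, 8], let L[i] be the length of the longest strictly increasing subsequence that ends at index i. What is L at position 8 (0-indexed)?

4

dp[i] = 1 + max{dp[j] : j<i, b[j]<b[i]} (or 1 if no such j):
i:      0  1  2  3  4  5  6  7  8  9 10
b[i]:   9 10 13 15 11 12 13  8 12 11  8
dp:     1  2  3  4  3  4  5  1  4  3  1
At index 8 the value is 4.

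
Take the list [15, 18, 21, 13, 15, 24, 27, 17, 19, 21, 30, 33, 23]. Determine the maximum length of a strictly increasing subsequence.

7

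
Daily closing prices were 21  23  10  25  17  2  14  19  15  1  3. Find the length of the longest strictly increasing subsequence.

3

Track the smallest tail for each achievable length (strict):
21 → extends → [21]
23 → extends → [21, 23]
10 → replaces 21 → [10, 23]
25 → extends → [10, 23, 25]
17 → replaces 23 → [10, 17, 25]
2 → replaces 10 → [2, 17, 25]
14 → replaces 17 → [2, 14, 25]
19 → replaces 25 → [2, 14, 19]
15 → replaces 19 → [2, 14, 15]
1 → replaces 2 → [1, 14, 15]
3 → replaces 14 → [1, 3, 15]
Three tails, so the longest strictly increasing subsequence has length 3 (e.g. 21, 23, 25).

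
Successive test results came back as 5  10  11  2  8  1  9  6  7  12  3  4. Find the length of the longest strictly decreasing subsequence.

4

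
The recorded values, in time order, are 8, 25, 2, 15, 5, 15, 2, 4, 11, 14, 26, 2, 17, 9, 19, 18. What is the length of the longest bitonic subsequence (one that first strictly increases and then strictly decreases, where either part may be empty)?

7

inc[i] = longest strictly increasing subsequence ending at i; dec[i] = longest strictly decreasing subsequence starting at i:
i:      1  2  3  4  5  6  7  8  9 10 11 12 13 14 15 16
a[i]:   8 25  2 15  5 15  2  4 11 14 26  2 17  9 19 18
inc:    1  2  1  2  2  3  1  2  3  4  5  1  5  3  6  6
dec:    4  5  1  4  3  3  1  2  2  2  3  1  2  1  2  1
Best peak at i=11 (value 26): inc=5, dec=3, length 5+3−1 = 7.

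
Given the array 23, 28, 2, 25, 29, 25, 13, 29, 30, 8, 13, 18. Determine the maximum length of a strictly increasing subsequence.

4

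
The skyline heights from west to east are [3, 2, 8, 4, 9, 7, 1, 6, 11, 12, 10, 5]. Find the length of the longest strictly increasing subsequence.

5

Track the smallest tail for each achievable length (strict):
3 → extends → [3]
2 → replaces 3 → [2]
8 → extends → [2, 8]
4 → replaces 8 → [2, 4]
9 → extends → [2, 4, 9]
7 → replaces 9 → [2, 4, 7]
1 → replaces 2 → [1, 4, 7]
6 → replaces 7 → [1, 4, 6]
11 → extends → [1, 4, 6, 11]
12 → extends → [1, 4, 6, 11, 12]
10 → replaces 11 → [1, 4, 6, 10, 12]
5 → replaces 6 → [1, 4, 5, 10, 12]
Five tails, so the longest strictly increasing subsequence has length 5 (e.g. 3, 8, 9, 11, 12).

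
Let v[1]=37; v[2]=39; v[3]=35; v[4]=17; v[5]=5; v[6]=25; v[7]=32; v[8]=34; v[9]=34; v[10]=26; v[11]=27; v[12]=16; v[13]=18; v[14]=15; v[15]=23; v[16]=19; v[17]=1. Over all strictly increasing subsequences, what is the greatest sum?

Let S[i] be the best sum of a strictly increasing subsequence ending at i:
i:       1   2   3   4   5   6   7   8   9  10  11  12  13  14  15  16  17
v[i]:   37  39  35  17   5  25  32  34  34  26  27  16  18  15  23  19   1
S:      37  76  35  17   5  42  74 108 108  68  95  21  39  20  62  58   1
Maximum is 108 (e.g. 17 + 25 + 32 + 34).

108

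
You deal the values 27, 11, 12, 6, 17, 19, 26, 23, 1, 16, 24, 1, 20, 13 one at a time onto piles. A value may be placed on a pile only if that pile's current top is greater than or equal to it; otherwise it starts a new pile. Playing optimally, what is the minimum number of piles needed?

6

Place each on the leftmost legal pile:
27 → new pile 1 (tops now [27])
11 → pile 1 (tops now [11])
12 → new pile 2 (tops now [11, 12])
6 → pile 1 (tops now [6, 12])
17 → new pile 3 (tops now [6, 12, 17])
19 → new pile 4 (tops now [6, 12, 17, 19])
26 → new pile 5 (tops now [6, 12, 17, 19, 26])
23 → pile 5 (tops now [6, 12, 17, 19, 23])
1 → pile 1 (tops now [1, 12, 17, 19, 23])
16 → pile 3 (tops now [1, 12, 16, 19, 23])
24 → new pile 6 (tops now [1, 12, 16, 19, 23, 24])
1 → pile 1 (tops now [1, 12, 16, 19, 23, 24])
20 → pile 5 (tops now [1, 12, 16, 19, 20, 24])
13 → pile 3 (tops now [1, 12, 13, 19, 20, 24])
Six piles.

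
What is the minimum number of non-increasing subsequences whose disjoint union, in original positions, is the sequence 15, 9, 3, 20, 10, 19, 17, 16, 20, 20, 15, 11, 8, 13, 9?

Place each on the leftmost legal pile:
15 → new pile 1 (tops now [15])
9 → pile 1 (tops now [9])
3 → pile 1 (tops now [3])
20 → new pile 2 (tops now [3, 20])
10 → pile 2 (tops now [3, 10])
19 → new pile 3 (tops now [3, 10, 19])
17 → pile 3 (tops now [3, 10, 17])
16 → pile 3 (tops now [3, 10, 16])
20 → new pile 4 (tops now [3, 10, 16, 20])
20 → pile 4 (tops now [3, 10, 16, 20])
15 → pile 3 (tops now [3, 10, 15, 20])
11 → pile 3 (tops now [3, 10, 11, 20])
8 → pile 2 (tops now [3, 8, 11, 20])
13 → pile 4 (tops now [3, 8, 11, 13])
9 → pile 3 (tops now [3, 8, 9, 13])
Four piles.

4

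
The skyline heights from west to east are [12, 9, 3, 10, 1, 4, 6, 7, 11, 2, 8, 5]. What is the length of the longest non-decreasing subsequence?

Let dp[i] be the length of the longest such subsequence ending at index i:
i:      1  2  3  4  5  6  7  8  9 10 11 12
a[i]:  12  9  3 10  1  4  6  7 11  2  8  5
dp:     1  1  1  2  1  2  3  4  5  2  5  3
Maximum dp value is 5.

5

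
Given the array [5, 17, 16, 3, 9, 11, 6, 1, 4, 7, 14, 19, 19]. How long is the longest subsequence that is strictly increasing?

5

Track the smallest tail for each achievable length (strict):
5 → extends → [5]
17 → extends → [5, 17]
16 → replaces 17 → [5, 16]
3 → replaces 5 → [3, 16]
9 → replaces 16 → [3, 9]
11 → extends → [3, 9, 11]
6 → replaces 9 → [3, 6, 11]
1 → replaces 3 → [1, 6, 11]
4 → replaces 6 → [1, 4, 11]
7 → replaces 11 → [1, 4, 7]
14 → extends → [1, 4, 7, 14]
19 → extends → [1, 4, 7, 14, 19]
19 → already a tail → [1, 4, 7, 14, 19]
Five tails, so the longest strictly increasing subsequence has length 5 (e.g. 5, 9, 11, 14, 19).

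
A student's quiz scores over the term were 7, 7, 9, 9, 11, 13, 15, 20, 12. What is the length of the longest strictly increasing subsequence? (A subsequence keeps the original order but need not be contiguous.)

6

Let dp[i] be the length of the longest such subsequence ending at index i:
i:      1  2  3  4  5  6  7  8  9
a[i]:   7  7  9  9 11 13 15 20 12
dp:     1  1  2  2  3  4  5  6  4
Maximum dp value is 6.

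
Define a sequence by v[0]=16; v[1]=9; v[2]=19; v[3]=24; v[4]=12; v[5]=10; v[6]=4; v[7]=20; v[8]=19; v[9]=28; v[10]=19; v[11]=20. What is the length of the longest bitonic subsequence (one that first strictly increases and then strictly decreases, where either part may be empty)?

6

inc[i] = longest strictly increasing subsequence ending at i; dec[i] = longest strictly decreasing subsequence starting at i:
i:      0  1  2  3  4  5  6  7  8  9 10 11
v[i]:  16  9 19 24 12 10  4 20 19 28 19 20
inc:    1  1  2  3  2  2  1  3  3  4  3  4
dec:    4  2  4  4  3  2  1  2  1  2  1  1
Best peak at i=3 (value 24): inc=3, dec=4, length 3+4−1 = 6.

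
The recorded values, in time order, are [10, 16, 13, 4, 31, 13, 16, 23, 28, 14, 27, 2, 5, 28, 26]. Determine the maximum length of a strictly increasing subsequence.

6

Track the smallest tail for each achievable length (strict):
10 → extends → [10]
16 → extends → [10, 16]
13 → replaces 16 → [10, 13]
4 → replaces 10 → [4, 13]
31 → extends → [4, 13, 31]
13 → already a tail → [4, 13, 31]
16 → replaces 31 → [4, 13, 16]
23 → extends → [4, 13, 16, 23]
28 → extends → [4, 13, 16, 23, 28]
14 → replaces 16 → [4, 13, 14, 23, 28]
27 → replaces 28 → [4, 13, 14, 23, 27]
2 → replaces 4 → [2, 13, 14, 23, 27]
5 → replaces 13 → [2, 5, 14, 23, 27]
28 → extends → [2, 5, 14, 23, 27, 28]
26 → replaces 27 → [2, 5, 14, 23, 26, 28]
Six tails, so the longest strictly increasing subsequence has length 6 (e.g. 10, 13, 16, 23, 27, 28).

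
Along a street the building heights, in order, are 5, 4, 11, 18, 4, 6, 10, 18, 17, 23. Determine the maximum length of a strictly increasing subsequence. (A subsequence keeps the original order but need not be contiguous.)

5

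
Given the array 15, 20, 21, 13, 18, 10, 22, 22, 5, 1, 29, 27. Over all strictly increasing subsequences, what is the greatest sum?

107

Let S[i] be the best sum of a strictly increasing subsequence ending at i:
i:       1   2   3   4   5   6   7   8   9  10  11  12
a[i]:   15  20  21  13  18  10  22  22   5   1  29  27
S:      15  35  56  13  33  10  78  78   5   1 107 105
Maximum is 107 (e.g. 15 + 20 + 21 + 22 + 29).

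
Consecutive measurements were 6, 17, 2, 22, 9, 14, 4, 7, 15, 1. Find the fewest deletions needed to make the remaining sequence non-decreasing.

6

Fewest deletions = n − (longest non-decreasing subsequence).
i:      1  2  3  4  5  6  7  8  9 10
a[i]:   6 17  2 22  9 14  4  7 15  1
dp:     1  2  1  3  2  3  2  3  4  1
max dp = 4, so deletions = 10 − 4 = 6.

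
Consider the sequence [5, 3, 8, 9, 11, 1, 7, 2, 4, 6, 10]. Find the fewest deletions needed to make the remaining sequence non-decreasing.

Fewest deletions = n − (longest non-decreasing subsequence).
i:      1  2  3  4  5  6  7  8  9 10 11
a[i]:   5  3  8  9 11  1  7  2  4  6 10
dp:     1  1  2  3  4  1  2  2  3  4  5
max dp = 5, so deletions = 11 − 5 = 6.

6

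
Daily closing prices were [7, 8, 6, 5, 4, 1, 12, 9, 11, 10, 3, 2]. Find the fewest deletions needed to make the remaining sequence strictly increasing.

Fewest deletions = n − (longest strictly increasing subsequence).
Patience tails:
7 → extends → [7]
8 → extends → [7, 8]
6 → replaces 7 → [6, 8]
5 → replaces 6 → [5, 8]
4 → replaces 5 → [4, 8]
1 → replaces 4 → [1, 8]
12 → extends → [1, 8, 12]
9 → replaces 12 → [1, 8, 9]
11 → extends → [1, 8, 9, 11]
10 → replaces 11 → [1, 8, 9, 10]
3 → replaces 8 → [1, 3, 9, 10]
2 → replaces 3 → [1, 2, 9, 10]
Longest strictly increasing subsequence has length 4, so deletions = 12 − 4 = 8.

8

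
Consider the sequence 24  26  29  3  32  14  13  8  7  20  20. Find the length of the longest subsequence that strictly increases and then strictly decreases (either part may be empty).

8

inc[i] = longest strictly increasing subsequence ending at i; dec[i] = longest strictly decreasing subsequence starting at i:
i:      1  2  3  4  5  6  7  8  9 10 11
a[i]:  24 26 29  3 32 14 13  8  7 20 20
inc:    1  2  3  1  4  2  2  2  2  3  3
dec:    5  5  5  1  5  4  3  2  1  1  1
Best peak at i=5 (value 32): inc=4, dec=5, length 4+5−1 = 8.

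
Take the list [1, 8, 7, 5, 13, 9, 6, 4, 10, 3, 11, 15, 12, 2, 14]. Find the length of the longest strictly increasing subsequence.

7

Track the smallest tail for each achievable length (strict):
1 → extends → [1]
8 → extends → [1, 8]
7 → replaces 8 → [1, 7]
5 → replaces 7 → [1, 5]
13 → extends → [1, 5, 13]
9 → replaces 13 → [1, 5, 9]
6 → replaces 9 → [1, 5, 6]
4 → replaces 5 → [1, 4, 6]
10 → extends → [1, 4, 6, 10]
3 → replaces 4 → [1, 3, 6, 10]
11 → extends → [1, 3, 6, 10, 11]
15 → extends → [1, 3, 6, 10, 11, 15]
12 → replaces 15 → [1, 3, 6, 10, 11, 12]
2 → replaces 3 → [1, 2, 6, 10, 11, 12]
14 → extends → [1, 2, 6, 10, 11, 12, 14]
Seven tails, so the longest strictly increasing subsequence has length 7 (e.g. 1, 8, 9, 10, 11, 12, 14).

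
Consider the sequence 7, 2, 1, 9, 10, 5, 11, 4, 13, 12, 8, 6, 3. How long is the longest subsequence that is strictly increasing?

5

Track the smallest tail for each achievable length (strict):
7 → extends → [7]
2 → replaces 7 → [2]
1 → replaces 2 → [1]
9 → extends → [1, 9]
10 → extends → [1, 9, 10]
5 → replaces 9 → [1, 5, 10]
11 → extends → [1, 5, 10, 11]
4 → replaces 5 → [1, 4, 10, 11]
13 → extends → [1, 4, 10, 11, 13]
12 → replaces 13 → [1, 4, 10, 11, 12]
8 → replaces 10 → [1, 4, 8, 11, 12]
6 → replaces 8 → [1, 4, 6, 11, 12]
3 → replaces 4 → [1, 3, 6, 11, 12]
Five tails, so the longest strictly increasing subsequence has length 5 (e.g. 7, 9, 10, 11, 13).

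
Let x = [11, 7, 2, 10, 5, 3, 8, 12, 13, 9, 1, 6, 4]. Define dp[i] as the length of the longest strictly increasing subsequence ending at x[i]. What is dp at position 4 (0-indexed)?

dp[i] = 1 + max{dp[j] : j<i, x[j]<x[i]} (or 1 if no such j):
i:      0  1  2  3  4  5  6  7  8  9 10 11 12
x[i]:  11  7  2 10  5  3  8 12 13  9  1  6  4
dp:     1  1  1  2  2  2  3  4  5  4  1  3  3
At index 4 the value is 2.

2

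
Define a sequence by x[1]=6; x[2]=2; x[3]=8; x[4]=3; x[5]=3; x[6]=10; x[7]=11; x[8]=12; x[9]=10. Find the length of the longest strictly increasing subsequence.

5

Let dp[i] be the length of the longest such subsequence ending at index i:
i:      1  2  3  4  5  6  7  8  9
x[i]:   6  2  8  3  3 10 11 12 10
dp:     1  1  2  2  2  3  4  5  3
Maximum dp value is 5.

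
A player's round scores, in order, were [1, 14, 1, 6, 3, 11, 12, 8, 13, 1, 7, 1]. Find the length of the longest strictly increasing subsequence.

Let dp[i] be the length of the longest such subsequence ending at index i:
i:      1  2  3  4  5  6  7  8  9 10 11 12
a[i]:   1 14  1  6  3 11 12  8 13  1  7  1
dp:     1  2  1  2  2  3  4  3  5  1  3  1
Maximum dp value is 5.

5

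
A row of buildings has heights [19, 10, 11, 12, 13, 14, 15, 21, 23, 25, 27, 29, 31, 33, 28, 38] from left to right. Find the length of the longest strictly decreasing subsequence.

Negate each value so 'decreasing' becomes 'increasing', then run patience tails on the negated sequence:
-19 → extends → [-19]
-10 → extends → [-19, -10]
-11 → replaces -10 → [-19, -11]
-12 → replaces -11 → [-19, -12]
-13 → replaces -12 → [-19, -13]
-14 → replaces -13 → [-19, -14]
-15 → replaces -14 → [-19, -15]
-21 → replaces -19 → [-21, -15]
-23 → replaces -21 → [-23, -15]
-25 → replaces -23 → [-25, -15]
-27 → replaces -25 → [-27, -15]
-29 → replaces -27 → [-29, -15]
-31 → replaces -29 → [-31, -15]
-33 → replaces -31 → [-33, -15]
-28 → replaces -15 → [-33, -28]
-38 → replaces -33 → [-38, -28]
Two tails, so the longest strictly decreasing subsequence of the original has length 2.

2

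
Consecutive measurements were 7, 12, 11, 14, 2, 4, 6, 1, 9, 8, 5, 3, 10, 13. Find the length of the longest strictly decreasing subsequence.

6

Let dp[i] be the longest strictly decreasing subsequence ending at i:
i:      1  2  3  4  5  6  7  8  9 10 11 12 13 14
a[i]:   7 12 11 14  2  4  6  1  9  8  5  3 10 13
dp:     1  1  2  1  3  3  3  4  3  4  5  6  3  2
Maximum is 6.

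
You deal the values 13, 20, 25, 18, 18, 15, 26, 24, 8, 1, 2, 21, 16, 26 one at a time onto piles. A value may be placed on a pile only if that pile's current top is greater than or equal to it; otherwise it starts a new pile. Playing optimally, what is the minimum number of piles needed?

4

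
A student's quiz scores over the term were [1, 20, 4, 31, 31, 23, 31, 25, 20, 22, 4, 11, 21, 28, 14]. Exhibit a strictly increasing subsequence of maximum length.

1, 20, 23, 25, 28

Patience tails give the LIS length; then backtrack through the dp parents:
1 → extends → [1]
20 → extends → [1, 20]
4 → replaces 20 → [1, 4]
31 → extends → [1, 4, 31]
31 → already a tail → [1, 4, 31]
23 → replaces 31 → [1, 4, 23]
31 → extends → [1, 4, 23, 31]
25 → replaces 31 → [1, 4, 23, 25]
20 → replaces 23 → [1, 4, 20, 25]
22 → replaces 25 → [1, 4, 20, 22]
4 → already a tail → [1, 4, 20, 22]
11 → replaces 20 → [1, 4, 11, 22]
21 → replaces 22 → [1, 4, 11, 21]
28 → extends → [1, 4, 11, 21, 28]
14 → replaces 21 → [1, 4, 11, 14, 28]
Length 5; one witness is 1, 20, 23, 25, 28.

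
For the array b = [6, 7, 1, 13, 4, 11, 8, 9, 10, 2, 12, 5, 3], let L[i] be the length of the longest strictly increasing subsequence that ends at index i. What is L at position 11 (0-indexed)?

3

dp[i] = 1 + max{dp[j] : j<i, b[j]<b[i]} (or 1 if no such j):
i:      0  1  2  3  4  5  6  7  8  9 10 11 12
b[i]:   6  7  1 13  4 11  8  9 10  2 12  5  3
dp:     1  2  1  3  2  3  3  4  5  2  6  3  3
At index 11 the value is 3.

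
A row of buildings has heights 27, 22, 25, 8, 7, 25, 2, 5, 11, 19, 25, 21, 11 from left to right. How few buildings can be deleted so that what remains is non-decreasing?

8

Fewest deletions = n − (longest non-decreasing subsequence).
Patience tails:
27 → extends → [27]
22 → replaces 27 → [22]
25 → extends → [22, 25]
8 → replaces 22 → [8, 25]
7 → replaces 8 → [7, 25]
25 → extends → [7, 25, 25]
2 → replaces 7 → [2, 25, 25]
5 → replaces 25 → [2, 5, 25]
11 → replaces 25 → [2, 5, 11]
19 → extends → [2, 5, 11, 19]
25 → extends → [2, 5, 11, 19, 25]
21 → replaces 25 → [2, 5, 11, 19, 21]
11 → replaces 19 → [2, 5, 11, 11, 21]
Longest non-decreasing subsequence has length 5, so deletions = 13 − 5 = 8.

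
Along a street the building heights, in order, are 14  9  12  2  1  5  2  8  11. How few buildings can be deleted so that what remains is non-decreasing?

Fewest deletions = n − (longest non-decreasing subsequence).
i:      1  2  3  4  5  6  7  8  9
a[i]:  14  9 12  2  1  5  2  8 11
dp:     1  1  2  1  1  2  2  3  4
max dp = 4, so deletions = 9 − 4 = 5.

5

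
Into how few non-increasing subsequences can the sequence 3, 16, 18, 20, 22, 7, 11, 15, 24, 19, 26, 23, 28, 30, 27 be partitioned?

9

Place each on the leftmost legal pile:
3 → new pile 1 (tops now [3])
16 → new pile 2 (tops now [3, 16])
18 → new pile 3 (tops now [3, 16, 18])
20 → new pile 4 (tops now [3, 16, 18, 20])
22 → new pile 5 (tops now [3, 16, 18, 20, 22])
7 → pile 2 (tops now [3, 7, 18, 20, 22])
11 → pile 3 (tops now [3, 7, 11, 20, 22])
15 → pile 4 (tops now [3, 7, 11, 15, 22])
24 → new pile 6 (tops now [3, 7, 11, 15, 22, 24])
19 → pile 5 (tops now [3, 7, 11, 15, 19, 24])
26 → new pile 7 (tops now [3, 7, 11, 15, 19, 24, 26])
23 → pile 6 (tops now [3, 7, 11, 15, 19, 23, 26])
28 → new pile 8 (tops now [3, 7, 11, 15, 19, 23, 26, 28])
30 → new pile 9 (tops now [3, 7, 11, 15, 19, 23, 26, 28, 30])
27 → pile 8 (tops now [3, 7, 11, 15, 19, 23, 26, 27, 30])
Nine piles.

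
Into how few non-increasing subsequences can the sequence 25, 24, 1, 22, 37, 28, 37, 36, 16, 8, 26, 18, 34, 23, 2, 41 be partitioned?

The minimum number of non-increasing subsequences covering a sequence equals the length of its longest strictly increasing subsequence.
LIS length is 5 (e.g. 1, 22, 28, 37, 41), so 5 piles are needed.

5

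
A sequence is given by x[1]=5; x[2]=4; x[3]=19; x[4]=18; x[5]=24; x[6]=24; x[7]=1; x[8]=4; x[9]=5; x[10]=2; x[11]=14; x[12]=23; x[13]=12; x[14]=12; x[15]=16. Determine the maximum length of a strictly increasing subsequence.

5

Let dp[i] be the length of the longest such subsequence ending at index i:
i:      1  2  3  4  5  6  7  8  9 10 11 12 13 14 15
x[i]:   5  4 19 18 24 24  1  4  5  2 14 23 12 12 16
dp:     1  1  2  2  3  3  1  2  3  2  4  5  4  4  5
Maximum dp value is 5.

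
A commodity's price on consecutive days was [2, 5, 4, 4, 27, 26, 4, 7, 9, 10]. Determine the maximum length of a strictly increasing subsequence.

5

Let dp[i] be the length of the longest such subsequence ending at index i:
i:      1  2  3  4  5  6  7  8  9 10
a[i]:   2  5  4  4 27 26  4  7  9 10
dp:     1  2  2  2  3  3  2  3  4  5
Maximum dp value is 5.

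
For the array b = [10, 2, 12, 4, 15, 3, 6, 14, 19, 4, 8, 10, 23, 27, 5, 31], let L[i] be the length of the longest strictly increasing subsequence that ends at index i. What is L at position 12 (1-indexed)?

dp[i] = 1 + max{dp[j] : j<i, b[j]<b[i]} (or 1 if no such j):
i:      1  2  3  4  5  6  7  8  9 10 11 12 13 14 15 16
b[i]:  10  2 12  4 15  3  6 14 19  4  8 10 23 27  5 31
dp:     1  1  2  2  3  2  3  4  5  3  4  5  6  7  4  8
At index 12 the value is 5.

5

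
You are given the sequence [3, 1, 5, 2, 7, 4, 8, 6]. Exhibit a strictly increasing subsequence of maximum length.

Patience tails give the LIS length; then backtrack through the dp parents:
3 → extends → [3]
1 → replaces 3 → [1]
5 → extends → [1, 5]
2 → replaces 5 → [1, 2]
7 → extends → [1, 2, 7]
4 → replaces 7 → [1, 2, 4]
8 → extends → [1, 2, 4, 8]
6 → replaces 8 → [1, 2, 4, 6]
Length 4; one witness is 3, 5, 7, 8.

3, 5, 7, 8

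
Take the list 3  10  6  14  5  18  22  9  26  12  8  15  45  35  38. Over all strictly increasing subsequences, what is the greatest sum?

Let S[i] be the best sum of a strictly increasing subsequence ending at i:
i:       1   2   3   4   5   6   7   8   9  10  11  12  13  14  15
a[i]:    3  10   6  14   5  18  22   9  26  12   8  15  45  35  38
S:       3  13   9  27   8  45  67  18  93  30  17  45 138 128 166
Maximum is 166 (e.g. 3 + 10 + 14 + 18 + 22 + 26 + 35 + 38).

166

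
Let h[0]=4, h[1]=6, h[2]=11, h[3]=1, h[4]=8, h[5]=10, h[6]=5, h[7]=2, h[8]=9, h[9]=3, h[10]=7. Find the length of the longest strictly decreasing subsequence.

4

Negate each value so 'decreasing' becomes 'increasing', then run patience tails on the negated sequence:
-4 → extends → [-4]
-6 → replaces -4 → [-6]
-11 → replaces -6 → [-11]
-1 → extends → [-11, -1]
-8 → replaces -1 → [-11, -8]
-10 → replaces -8 → [-11, -10]
-5 → extends → [-11, -10, -5]
-2 → extends → [-11, -10, -5, -2]
-9 → replaces -5 → [-11, -10, -9, -2]
-3 → replaces -2 → [-11, -10, -9, -3]
-7 → replaces -3 → [-11, -10, -9, -7]
Four tails, so the longest strictly decreasing subsequence of the original has length 4.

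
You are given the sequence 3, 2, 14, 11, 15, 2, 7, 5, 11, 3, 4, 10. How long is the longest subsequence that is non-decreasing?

Let dp[i] be the length of the longest such subsequence ending at index i:
i:      1  2  3  4  5  6  7  8  9 10 11 12
a[i]:   3  2 14 11 15  2  7  5 11  3  4 10
dp:     1  1  2  2  3  2  3  3  4  3  4  5
Maximum dp value is 5.

5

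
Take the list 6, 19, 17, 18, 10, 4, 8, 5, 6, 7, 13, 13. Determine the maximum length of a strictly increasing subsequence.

5

Let dp[i] be the length of the longest such subsequence ending at index i:
i:      1  2  3  4  5  6  7  8  9 10 11 12
a[i]:   6 19 17 18 10  4  8  5  6  7 13 13
dp:     1  2  2  3  2  1  2  2  3  4  5  5
Maximum dp value is 5.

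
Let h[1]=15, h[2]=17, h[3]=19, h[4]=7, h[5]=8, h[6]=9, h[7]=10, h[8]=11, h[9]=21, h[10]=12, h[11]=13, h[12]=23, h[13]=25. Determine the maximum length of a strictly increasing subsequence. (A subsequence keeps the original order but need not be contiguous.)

9

Let dp[i] be the length of the longest such subsequence ending at index i:
i:      1  2  3  4  5  6  7  8  9 10 11 12 13
h[i]:  15 17 19  7  8  9 10 11 21 12 13 23 25
dp:     1  2  3  1  2  3  4  5  6  6  7  8  9
Maximum dp value is 9.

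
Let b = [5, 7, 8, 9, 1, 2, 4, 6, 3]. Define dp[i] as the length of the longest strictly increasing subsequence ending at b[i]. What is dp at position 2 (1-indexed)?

2

dp[i] = 1 + max{dp[j] : j<i, b[j]<b[i]} (or 1 if no such j):
i:     1 2 3 4 5 6 7 8 9
b[i]:  5 7 8 9 1 2 4 6 3
dp:    1 2 3 4 1 2 3 4 3
At index 2 the value is 2.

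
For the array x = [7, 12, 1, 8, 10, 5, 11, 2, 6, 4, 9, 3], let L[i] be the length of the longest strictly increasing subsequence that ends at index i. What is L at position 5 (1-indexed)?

dp[i] = 1 + max{dp[j] : j<i, x[j]<x[i]} (or 1 if no such j):
i:      1  2  3  4  5  6  7  8  9 10 11 12
x[i]:   7 12  1  8 10  5 11  2  6  4  9  3
dp:     1  2  1  2  3  2  4  2  3  3  4  3
At index 5 the value is 3.

3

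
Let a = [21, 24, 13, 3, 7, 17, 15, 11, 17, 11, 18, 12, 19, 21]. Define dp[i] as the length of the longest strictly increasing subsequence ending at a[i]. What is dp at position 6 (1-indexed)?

dp[i] = 1 + max{dp[j] : j<i, a[j]<a[i]} (or 1 if no such j):
i:      1  2  3  4  5  6  7  8  9 10 11 12 13 14
a[i]:  21 24 13  3  7 17 15 11 17 11 18 12 19 21
dp:     1  2  1  1  2  3  3  3  4  3  5  4  6  7
At index 6 the value is 3.

3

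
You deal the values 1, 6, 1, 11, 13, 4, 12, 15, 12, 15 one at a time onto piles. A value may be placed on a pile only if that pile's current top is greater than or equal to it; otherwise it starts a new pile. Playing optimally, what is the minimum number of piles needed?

5

Place each on the leftmost legal pile:
1 → new pile 1 (tops now [1])
6 → new pile 2 (tops now [1, 6])
1 → pile 1 (tops now [1, 6])
11 → new pile 3 (tops now [1, 6, 11])
13 → new pile 4 (tops now [1, 6, 11, 13])
4 → pile 2 (tops now [1, 4, 11, 13])
12 → pile 4 (tops now [1, 4, 11, 12])
15 → new pile 5 (tops now [1, 4, 11, 12, 15])
12 → pile 4 (tops now [1, 4, 11, 12, 15])
15 → pile 5 (tops now [1, 4, 11, 12, 15])
Five piles.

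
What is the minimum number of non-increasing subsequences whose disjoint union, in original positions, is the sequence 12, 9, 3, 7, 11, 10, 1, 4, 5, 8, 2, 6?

Place each on the leftmost legal pile:
12 → new pile 1 (tops now [12])
9 → pile 1 (tops now [9])
3 → pile 1 (tops now [3])
7 → new pile 2 (tops now [3, 7])
11 → new pile 3 (tops now [3, 7, 11])
10 → pile 3 (tops now [3, 7, 10])
1 → pile 1 (tops now [1, 7, 10])
4 → pile 2 (tops now [1, 4, 10])
5 → pile 3 (tops now [1, 4, 5])
8 → new pile 4 (tops now [1, 4, 5, 8])
2 → pile 2 (tops now [1, 2, 5, 8])
6 → pile 4 (tops now [1, 2, 5, 6])
Four piles.

4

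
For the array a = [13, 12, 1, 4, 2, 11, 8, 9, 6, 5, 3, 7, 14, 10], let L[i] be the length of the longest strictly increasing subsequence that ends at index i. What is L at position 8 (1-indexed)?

4

dp[i] = 1 + max{dp[j] : j<i, a[j]<a[i]} (or 1 if no such j):
i:      1  2  3  4  5  6  7  8  9 10 11 12 13 14
a[i]:  13 12  1  4  2 11  8  9  6  5  3  7 14 10
dp:     1  1  1  2  2  3  3  4  3  3  3  4  5  5
At index 8 the value is 4.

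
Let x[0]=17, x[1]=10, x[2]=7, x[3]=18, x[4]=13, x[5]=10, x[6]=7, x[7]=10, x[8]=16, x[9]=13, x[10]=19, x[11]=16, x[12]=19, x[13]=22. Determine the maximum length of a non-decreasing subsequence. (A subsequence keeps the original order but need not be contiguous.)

Track the smallest tail for each achievable length (allowing ties):
17 → extends → [17]
10 → replaces 17 → [10]
7 → replaces 10 → [7]
18 → extends → [7, 18]
13 → replaces 18 → [7, 13]
10 → replaces 13 → [7, 10]
7 → replaces 10 → [7, 7]
10 → extends → [7, 7, 10]
16 → extends → [7, 7, 10, 16]
13 → replaces 16 → [7, 7, 10, 13]
19 → extends → [7, 7, 10, 13, 19]
16 → replaces 19 → [7, 7, 10, 13, 16]
19 → extends → [7, 7, 10, 13, 16, 19]
22 → extends → [7, 7, 10, 13, 16, 19, 22]
Seven tails, so the longest non-decreasing subsequence has length 7 (e.g. 10, 10, 10, 16, 19, 19, 22).

7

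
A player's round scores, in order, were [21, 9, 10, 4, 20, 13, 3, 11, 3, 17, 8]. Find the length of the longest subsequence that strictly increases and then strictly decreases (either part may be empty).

6

inc[i] = longest strictly increasing subsequence ending at i; dec[i] = longest strictly decreasing subsequence starting at i:
i:      1  2  3  4  5  6  7  8  9 10 11
a[i]:  21  9 10  4 20 13  3 11  3 17  8
inc:    1  1  2  1  3  3  1  3  1  4  2
dec:    5  3  3  2  4  3  1  2  1  2  1
Best peak at i=5 (value 20): inc=3, dec=4, length 3+4−1 = 6.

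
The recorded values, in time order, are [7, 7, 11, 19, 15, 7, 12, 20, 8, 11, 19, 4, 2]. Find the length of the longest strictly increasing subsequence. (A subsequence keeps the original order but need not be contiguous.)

Let dp[i] be the length of the longest such subsequence ending at index i:
i:      1  2  3  4  5  6  7  8  9 10 11 12 13
a[i]:   7  7 11 19 15  7 12 20  8 11 19  4  2
dp:     1  1  2  3  3  1  3  4  2  3  4  1  1
Maximum dp value is 4.

4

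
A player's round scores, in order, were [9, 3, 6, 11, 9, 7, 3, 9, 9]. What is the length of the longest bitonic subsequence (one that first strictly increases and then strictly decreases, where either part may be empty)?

inc[i] = longest strictly increasing subsequence ending at i; dec[i] = longest strictly decreasing subsequence starting at i:
i:      1  2  3  4  5  6  7  8  9
a[i]:   9  3  6 11  9  7  3  9  9
inc:    1  1  2  3  3  3  1  4  4
dec:    3  1  2  4  3  2  1  1  1
Best peak at i=4 (value 11): inc=3, dec=4, length 3+4−1 = 6.

6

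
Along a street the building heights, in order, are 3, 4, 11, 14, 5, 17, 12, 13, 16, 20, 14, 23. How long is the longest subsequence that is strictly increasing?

8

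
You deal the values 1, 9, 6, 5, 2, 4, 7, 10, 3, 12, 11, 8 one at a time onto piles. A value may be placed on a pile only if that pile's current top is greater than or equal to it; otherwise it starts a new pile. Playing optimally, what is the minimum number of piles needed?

Place each on the leftmost legal pile:
1 → new pile 1 (tops now [1])
9 → new pile 2 (tops now [1, 9])
6 → pile 2 (tops now [1, 6])
5 → pile 2 (tops now [1, 5])
2 → pile 2 (tops now [1, 2])
4 → new pile 3 (tops now [1, 2, 4])
7 → new pile 4 (tops now [1, 2, 4, 7])
10 → new pile 5 (tops now [1, 2, 4, 7, 10])
3 → pile 3 (tops now [1, 2, 3, 7, 10])
12 → new pile 6 (tops now [1, 2, 3, 7, 10, 12])
11 → pile 6 (tops now [1, 2, 3, 7, 10, 11])
8 → pile 5 (tops now [1, 2, 3, 7, 8, 11])
Six piles.

6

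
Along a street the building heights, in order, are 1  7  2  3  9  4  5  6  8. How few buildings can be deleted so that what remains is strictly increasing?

2

Fewest deletions = n − (longest strictly increasing subsequence).
Patience tails:
1 → extends → [1]
7 → extends → [1, 7]
2 → replaces 7 → [1, 2]
3 → extends → [1, 2, 3]
9 → extends → [1, 2, 3, 9]
4 → replaces 9 → [1, 2, 3, 4]
5 → extends → [1, 2, 3, 4, 5]
6 → extends → [1, 2, 3, 4, 5, 6]
8 → extends → [1, 2, 3, 4, 5, 6, 8]
Longest strictly increasing subsequence has length 7, so deletions = 9 − 7 = 2.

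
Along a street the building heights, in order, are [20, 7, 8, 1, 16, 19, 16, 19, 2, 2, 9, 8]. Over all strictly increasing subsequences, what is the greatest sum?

Let S[i] be the best sum of a strictly increasing subsequence ending at i:
i:      1  2  3  4  5  6  7  8  9 10 11 12
a[i]:  20  7  8  1 16 19 16 19  2  2  9  8
S:     20  7 15  1 31 50 31 50  3  3 24 15
Maximum is 50 (e.g. 7 + 8 + 16 + 19).

50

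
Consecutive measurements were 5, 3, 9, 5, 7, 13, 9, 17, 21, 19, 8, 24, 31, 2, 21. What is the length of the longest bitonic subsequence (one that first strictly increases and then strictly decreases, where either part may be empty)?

inc[i] = longest strictly increasing subsequence ending at i; dec[i] = longest strictly decreasing subsequence starting at i:
i:      1  2  3  4  5  6  7  8  9 10 11 12 13 14 15
a[i]:   5  3  9  5  7 13  9 17 21 19  8 24 31  2 21
inc:    1  1  2  2  3  4  4  5  6  6  4  7  8  1  7
dec:    3  2  3  2  2  4  3  3  4  3  2  2  2  1  1
Best peak at i=9 (value 21): inc=6, dec=4, length 6+4−1 = 9.

9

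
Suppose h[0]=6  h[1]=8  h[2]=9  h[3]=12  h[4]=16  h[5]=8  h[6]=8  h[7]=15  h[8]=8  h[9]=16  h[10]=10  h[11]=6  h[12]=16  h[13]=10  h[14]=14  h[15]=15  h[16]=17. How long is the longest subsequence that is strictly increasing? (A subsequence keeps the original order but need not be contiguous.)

Track the smallest tail for each achievable length (strict):
6 → extends → [6]
8 → extends → [6, 8]
9 → extends → [6, 8, 9]
12 → extends → [6, 8, 9, 12]
16 → extends → [6, 8, 9, 12, 16]
8 → already a tail → [6, 8, 9, 12, 16]
8 → already a tail → [6, 8, 9, 12, 16]
15 → replaces 16 → [6, 8, 9, 12, 15]
8 → already a tail → [6, 8, 9, 12, 15]
16 → extends → [6, 8, 9, 12, 15, 16]
10 → replaces 12 → [6, 8, 9, 10, 15, 16]
6 → already a tail → [6, 8, 9, 10, 15, 16]
16 → already a tail → [6, 8, 9, 10, 15, 16]
10 → already a tail → [6, 8, 9, 10, 15, 16]
14 → replaces 15 → [6, 8, 9, 10, 14, 16]
15 → replaces 16 → [6, 8, 9, 10, 14, 15]
17 → extends → [6, 8, 9, 10, 14, 15, 17]
Seven tails, so the longest strictly increasing subsequence has length 7 (e.g. 6, 8, 9, 12, 15, 16, 17).

7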